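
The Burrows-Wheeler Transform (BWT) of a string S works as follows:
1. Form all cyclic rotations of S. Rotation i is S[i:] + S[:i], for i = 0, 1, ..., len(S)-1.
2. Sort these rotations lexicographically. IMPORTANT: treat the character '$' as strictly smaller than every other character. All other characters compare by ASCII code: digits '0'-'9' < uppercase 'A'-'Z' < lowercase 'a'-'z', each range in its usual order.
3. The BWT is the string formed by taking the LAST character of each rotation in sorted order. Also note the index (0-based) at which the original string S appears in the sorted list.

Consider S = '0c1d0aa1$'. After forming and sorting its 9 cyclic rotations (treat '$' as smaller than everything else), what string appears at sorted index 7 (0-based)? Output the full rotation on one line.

All 9 rotations (rotation i = S[i:]+S[:i]):
  rot[0] = 0c1d0aa1$
  rot[1] = c1d0aa1$0
  rot[2] = 1d0aa1$0c
  rot[3] = d0aa1$0c1
  rot[4] = 0aa1$0c1d
  rot[5] = aa1$0c1d0
  rot[6] = a1$0c1d0a
  rot[7] = 1$0c1d0aa
  rot[8] = $0c1d0aa1
Sorted (with $ < everything):
  sorted[0] = $0c1d0aa1
  sorted[1] = 0aa1$0c1d
  sorted[2] = 0c1d0aa1$
  sorted[3] = 1$0c1d0aa
  sorted[4] = 1d0aa1$0c
  sorted[5] = a1$0c1d0a
  sorted[6] = aa1$0c1d0
  sorted[7] = c1d0aa1$0
  sorted[8] = d0aa1$0c1
sorted[7] = c1d0aa1$0

Answer: c1d0aa1$0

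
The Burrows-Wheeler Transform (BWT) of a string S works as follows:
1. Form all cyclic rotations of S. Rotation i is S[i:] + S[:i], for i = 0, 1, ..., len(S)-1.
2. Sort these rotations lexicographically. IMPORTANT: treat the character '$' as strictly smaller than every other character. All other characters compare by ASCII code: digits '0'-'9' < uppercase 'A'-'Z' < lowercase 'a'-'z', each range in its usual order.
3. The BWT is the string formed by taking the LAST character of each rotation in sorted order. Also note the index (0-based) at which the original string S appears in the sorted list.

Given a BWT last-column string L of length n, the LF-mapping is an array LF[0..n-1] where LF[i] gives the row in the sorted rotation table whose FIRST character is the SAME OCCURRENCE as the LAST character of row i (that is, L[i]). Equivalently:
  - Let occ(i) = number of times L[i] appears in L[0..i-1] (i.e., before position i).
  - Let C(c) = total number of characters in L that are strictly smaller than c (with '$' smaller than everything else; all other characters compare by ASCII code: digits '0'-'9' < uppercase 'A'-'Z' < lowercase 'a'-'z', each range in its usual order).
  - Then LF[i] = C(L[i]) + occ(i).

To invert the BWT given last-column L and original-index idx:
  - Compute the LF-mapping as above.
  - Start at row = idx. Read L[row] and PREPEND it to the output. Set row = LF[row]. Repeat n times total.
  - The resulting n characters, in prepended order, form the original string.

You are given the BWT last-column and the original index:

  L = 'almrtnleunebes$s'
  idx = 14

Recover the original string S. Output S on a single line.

Answer: tennessumbrella$

Derivation:
LF mapping: 1 6 8 11 14 9 7 3 15 10 4 2 5 12 0 13
Walk LF starting at row 14, prepending L[row]:
  step 1: row=14, L[14]='$', prepend. Next row=LF[14]=0
  step 2: row=0, L[0]='a', prepend. Next row=LF[0]=1
  step 3: row=1, L[1]='l', prepend. Next row=LF[1]=6
  step 4: row=6, L[6]='l', prepend. Next row=LF[6]=7
  step 5: row=7, L[7]='e', prepend. Next row=LF[7]=3
  step 6: row=3, L[3]='r', prepend. Next row=LF[3]=11
  step 7: row=11, L[11]='b', prepend. Next row=LF[11]=2
  step 8: row=2, L[2]='m', prepend. Next row=LF[2]=8
  step 9: row=8, L[8]='u', prepend. Next row=LF[8]=15
  step 10: row=15, L[15]='s', prepend. Next row=LF[15]=13
  step 11: row=13, L[13]='s', prepend. Next row=LF[13]=12
  step 12: row=12, L[12]='e', prepend. Next row=LF[12]=5
  step 13: row=5, L[5]='n', prepend. Next row=LF[5]=9
  step 14: row=9, L[9]='n', prepend. Next row=LF[9]=10
  step 15: row=10, L[10]='e', prepend. Next row=LF[10]=4
  step 16: row=4, L[4]='t', prepend. Next row=LF[4]=14
Reversed output: tennessumbrella$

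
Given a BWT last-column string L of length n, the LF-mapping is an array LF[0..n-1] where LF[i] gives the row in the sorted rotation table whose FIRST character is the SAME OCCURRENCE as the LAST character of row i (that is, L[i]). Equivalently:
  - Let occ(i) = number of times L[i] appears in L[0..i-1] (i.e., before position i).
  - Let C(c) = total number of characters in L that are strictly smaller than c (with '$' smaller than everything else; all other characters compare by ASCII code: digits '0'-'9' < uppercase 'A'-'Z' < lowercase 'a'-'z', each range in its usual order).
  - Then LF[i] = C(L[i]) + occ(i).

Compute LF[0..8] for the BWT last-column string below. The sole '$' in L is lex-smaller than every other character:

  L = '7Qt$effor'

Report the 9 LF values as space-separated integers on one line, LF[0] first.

Answer: 1 2 8 0 3 4 5 6 7

Derivation:
Char counts: '$':1, '7':1, 'Q':1, 'e':1, 'f':2, 'o':1, 'r':1, 't':1
C (first-col start): C('$')=0, C('7')=1, C('Q')=2, C('e')=3, C('f')=4, C('o')=6, C('r')=7, C('t')=8
L[0]='7': occ=0, LF[0]=C('7')+0=1+0=1
L[1]='Q': occ=0, LF[1]=C('Q')+0=2+0=2
L[2]='t': occ=0, LF[2]=C('t')+0=8+0=8
L[3]='$': occ=0, LF[3]=C('$')+0=0+0=0
L[4]='e': occ=0, LF[4]=C('e')+0=3+0=3
L[5]='f': occ=0, LF[5]=C('f')+0=4+0=4
L[6]='f': occ=1, LF[6]=C('f')+1=4+1=5
L[7]='o': occ=0, LF[7]=C('o')+0=6+0=6
L[8]='r': occ=0, LF[8]=C('r')+0=7+0=7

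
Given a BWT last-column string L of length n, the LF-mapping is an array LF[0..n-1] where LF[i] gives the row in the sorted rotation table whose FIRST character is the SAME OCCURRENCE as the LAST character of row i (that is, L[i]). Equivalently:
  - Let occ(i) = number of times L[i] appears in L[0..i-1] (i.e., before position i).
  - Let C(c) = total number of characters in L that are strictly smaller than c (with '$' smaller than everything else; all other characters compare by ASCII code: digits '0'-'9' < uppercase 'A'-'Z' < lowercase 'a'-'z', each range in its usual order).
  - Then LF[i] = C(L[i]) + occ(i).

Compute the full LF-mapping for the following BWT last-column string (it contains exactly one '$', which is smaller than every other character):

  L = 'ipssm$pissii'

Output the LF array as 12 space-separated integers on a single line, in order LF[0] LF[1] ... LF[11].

Answer: 1 6 8 9 5 0 7 2 10 11 3 4

Derivation:
Char counts: '$':1, 'i':4, 'm':1, 'p':2, 's':4
C (first-col start): C('$')=0, C('i')=1, C('m')=5, C('p')=6, C('s')=8
L[0]='i': occ=0, LF[0]=C('i')+0=1+0=1
L[1]='p': occ=0, LF[1]=C('p')+0=6+0=6
L[2]='s': occ=0, LF[2]=C('s')+0=8+0=8
L[3]='s': occ=1, LF[3]=C('s')+1=8+1=9
L[4]='m': occ=0, LF[4]=C('m')+0=5+0=5
L[5]='$': occ=0, LF[5]=C('$')+0=0+0=0
L[6]='p': occ=1, LF[6]=C('p')+1=6+1=7
L[7]='i': occ=1, LF[7]=C('i')+1=1+1=2
L[8]='s': occ=2, LF[8]=C('s')+2=8+2=10
L[9]='s': occ=3, LF[9]=C('s')+3=8+3=11
L[10]='i': occ=2, LF[10]=C('i')+2=1+2=3
L[11]='i': occ=3, LF[11]=C('i')+3=1+3=4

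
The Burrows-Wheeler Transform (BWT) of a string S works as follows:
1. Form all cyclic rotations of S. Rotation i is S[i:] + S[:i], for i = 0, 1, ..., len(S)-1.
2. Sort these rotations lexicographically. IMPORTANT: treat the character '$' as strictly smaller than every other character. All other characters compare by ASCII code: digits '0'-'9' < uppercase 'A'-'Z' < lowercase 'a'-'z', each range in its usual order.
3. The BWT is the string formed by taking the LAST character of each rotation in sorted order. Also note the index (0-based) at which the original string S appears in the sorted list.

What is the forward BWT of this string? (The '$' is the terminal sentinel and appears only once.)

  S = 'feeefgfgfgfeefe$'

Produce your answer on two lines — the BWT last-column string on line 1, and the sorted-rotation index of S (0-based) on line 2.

Answer: efffeeee$gggefff
8

Derivation:
All 16 rotations (rotation i = S[i:]+S[:i]):
  rot[0] = feeefgfgfgfeefe$
  rot[1] = eeefgfgfgfeefe$f
  rot[2] = eefgfgfgfeefe$fe
  rot[3] = efgfgfgfeefe$fee
  rot[4] = fgfgfgfeefe$feee
  rot[5] = gfgfgfeefe$feeef
  rot[6] = fgfgfeefe$feeefg
  rot[7] = gfgfeefe$feeefgf
  rot[8] = fgfeefe$feeefgfg
  rot[9] = gfeefe$feeefgfgf
  rot[10] = feefe$feeefgfgfg
  rot[11] = eefe$feeefgfgfgf
  rot[12] = efe$feeefgfgfgfe
  rot[13] = fe$feeefgfgfgfee
  rot[14] = e$feeefgfgfgfeef
  rot[15] = $feeefgfgfgfeefe
Sorted (with $ < everything):
  sorted[0] = $feeefgfgfgfeefe  (last char: 'e')
  sorted[1] = e$feeefgfgfgfeef  (last char: 'f')
  sorted[2] = eeefgfgfgfeefe$f  (last char: 'f')
  sorted[3] = eefe$feeefgfgfgf  (last char: 'f')
  sorted[4] = eefgfgfgfeefe$fe  (last char: 'e')
  sorted[5] = efe$feeefgfgfgfe  (last char: 'e')
  sorted[6] = efgfgfgfeefe$fee  (last char: 'e')
  sorted[7] = fe$feeefgfgfgfee  (last char: 'e')
  sorted[8] = feeefgfgfgfeefe$  (last char: '$')
  sorted[9] = feefe$feeefgfgfg  (last char: 'g')
  sorted[10] = fgfeefe$feeefgfg  (last char: 'g')
  sorted[11] = fgfgfeefe$feeefg  (last char: 'g')
  sorted[12] = fgfgfgfeefe$feee  (last char: 'e')
  sorted[13] = gfeefe$feeefgfgf  (last char: 'f')
  sorted[14] = gfgfeefe$feeefgf  (last char: 'f')
  sorted[15] = gfgfgfeefe$feeef  (last char: 'f')
Last column: efffeeee$gggefff
Original string S is at sorted index 8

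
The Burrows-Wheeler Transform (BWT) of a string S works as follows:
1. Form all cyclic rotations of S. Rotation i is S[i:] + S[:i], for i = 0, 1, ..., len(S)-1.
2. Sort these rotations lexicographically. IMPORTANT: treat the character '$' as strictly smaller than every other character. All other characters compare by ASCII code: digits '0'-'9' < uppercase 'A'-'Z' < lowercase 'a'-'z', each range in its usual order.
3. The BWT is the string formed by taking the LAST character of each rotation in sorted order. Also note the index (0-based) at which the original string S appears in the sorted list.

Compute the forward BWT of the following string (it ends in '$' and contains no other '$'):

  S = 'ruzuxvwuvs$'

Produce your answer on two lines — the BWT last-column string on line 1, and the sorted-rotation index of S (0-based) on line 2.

Answer: s$vwzruxvuu
1

Derivation:
All 11 rotations (rotation i = S[i:]+S[:i]):
  rot[0] = ruzuxvwuvs$
  rot[1] = uzuxvwuvs$r
  rot[2] = zuxvwuvs$ru
  rot[3] = uxvwuvs$ruz
  rot[4] = xvwuvs$ruzu
  rot[5] = vwuvs$ruzux
  rot[6] = wuvs$ruzuxv
  rot[7] = uvs$ruzuxvw
  rot[8] = vs$ruzuxvwu
  rot[9] = s$ruzuxvwuv
  rot[10] = $ruzuxvwuvs
Sorted (with $ < everything):
  sorted[0] = $ruzuxvwuvs  (last char: 's')
  sorted[1] = ruzuxvwuvs$  (last char: '$')
  sorted[2] = s$ruzuxvwuv  (last char: 'v')
  sorted[3] = uvs$ruzuxvw  (last char: 'w')
  sorted[4] = uxvwuvs$ruz  (last char: 'z')
  sorted[5] = uzuxvwuvs$r  (last char: 'r')
  sorted[6] = vs$ruzuxvwu  (last char: 'u')
  sorted[7] = vwuvs$ruzux  (last char: 'x')
  sorted[8] = wuvs$ruzuxv  (last char: 'v')
  sorted[9] = xvwuvs$ruzu  (last char: 'u')
  sorted[10] = zuxvwuvs$ru  (last char: 'u')
Last column: s$vwzruxvuu
Original string S is at sorted index 1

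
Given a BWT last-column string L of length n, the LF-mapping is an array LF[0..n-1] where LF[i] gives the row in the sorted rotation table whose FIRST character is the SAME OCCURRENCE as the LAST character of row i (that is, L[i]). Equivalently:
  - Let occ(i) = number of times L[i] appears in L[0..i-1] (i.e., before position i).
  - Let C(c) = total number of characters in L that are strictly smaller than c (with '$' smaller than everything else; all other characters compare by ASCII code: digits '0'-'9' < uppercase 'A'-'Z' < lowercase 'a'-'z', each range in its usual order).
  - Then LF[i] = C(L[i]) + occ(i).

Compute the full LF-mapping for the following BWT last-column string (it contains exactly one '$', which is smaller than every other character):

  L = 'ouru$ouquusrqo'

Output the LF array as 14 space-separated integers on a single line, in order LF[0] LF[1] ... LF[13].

Answer: 1 9 6 10 0 2 11 4 12 13 8 7 5 3

Derivation:
Char counts: '$':1, 'o':3, 'q':2, 'r':2, 's':1, 'u':5
C (first-col start): C('$')=0, C('o')=1, C('q')=4, C('r')=6, C('s')=8, C('u')=9
L[0]='o': occ=0, LF[0]=C('o')+0=1+0=1
L[1]='u': occ=0, LF[1]=C('u')+0=9+0=9
L[2]='r': occ=0, LF[2]=C('r')+0=6+0=6
L[3]='u': occ=1, LF[3]=C('u')+1=9+1=10
L[4]='$': occ=0, LF[4]=C('$')+0=0+0=0
L[5]='o': occ=1, LF[5]=C('o')+1=1+1=2
L[6]='u': occ=2, LF[6]=C('u')+2=9+2=11
L[7]='q': occ=0, LF[7]=C('q')+0=4+0=4
L[8]='u': occ=3, LF[8]=C('u')+3=9+3=12
L[9]='u': occ=4, LF[9]=C('u')+4=9+4=13
L[10]='s': occ=0, LF[10]=C('s')+0=8+0=8
L[11]='r': occ=1, LF[11]=C('r')+1=6+1=7
L[12]='q': occ=1, LF[12]=C('q')+1=4+1=5
L[13]='o': occ=2, LF[13]=C('o')+2=1+2=3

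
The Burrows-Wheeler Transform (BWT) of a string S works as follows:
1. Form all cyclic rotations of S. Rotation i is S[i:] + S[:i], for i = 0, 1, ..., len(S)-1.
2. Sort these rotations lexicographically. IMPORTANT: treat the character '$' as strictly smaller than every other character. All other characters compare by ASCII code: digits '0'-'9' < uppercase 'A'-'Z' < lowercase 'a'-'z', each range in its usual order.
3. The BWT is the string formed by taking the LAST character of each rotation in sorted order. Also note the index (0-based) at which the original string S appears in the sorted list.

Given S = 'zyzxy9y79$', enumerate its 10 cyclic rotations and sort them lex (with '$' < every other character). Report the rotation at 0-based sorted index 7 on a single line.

Answer: yzxy9y79$z

Derivation:
All 10 rotations (rotation i = S[i:]+S[:i]):
  rot[0] = zyzxy9y79$
  rot[1] = yzxy9y79$z
  rot[2] = zxy9y79$zy
  rot[3] = xy9y79$zyz
  rot[4] = y9y79$zyzx
  rot[5] = 9y79$zyzxy
  rot[6] = y79$zyzxy9
  rot[7] = 79$zyzxy9y
  rot[8] = 9$zyzxy9y7
  rot[9] = $zyzxy9y79
Sorted (with $ < everything):
  sorted[0] = $zyzxy9y79
  sorted[1] = 79$zyzxy9y
  sorted[2] = 9$zyzxy9y7
  sorted[3] = 9y79$zyzxy
  sorted[4] = xy9y79$zyz
  sorted[5] = y79$zyzxy9
  sorted[6] = y9y79$zyzx
  sorted[7] = yzxy9y79$z
  sorted[8] = zxy9y79$zy
  sorted[9] = zyzxy9y79$
sorted[7] = yzxy9y79$z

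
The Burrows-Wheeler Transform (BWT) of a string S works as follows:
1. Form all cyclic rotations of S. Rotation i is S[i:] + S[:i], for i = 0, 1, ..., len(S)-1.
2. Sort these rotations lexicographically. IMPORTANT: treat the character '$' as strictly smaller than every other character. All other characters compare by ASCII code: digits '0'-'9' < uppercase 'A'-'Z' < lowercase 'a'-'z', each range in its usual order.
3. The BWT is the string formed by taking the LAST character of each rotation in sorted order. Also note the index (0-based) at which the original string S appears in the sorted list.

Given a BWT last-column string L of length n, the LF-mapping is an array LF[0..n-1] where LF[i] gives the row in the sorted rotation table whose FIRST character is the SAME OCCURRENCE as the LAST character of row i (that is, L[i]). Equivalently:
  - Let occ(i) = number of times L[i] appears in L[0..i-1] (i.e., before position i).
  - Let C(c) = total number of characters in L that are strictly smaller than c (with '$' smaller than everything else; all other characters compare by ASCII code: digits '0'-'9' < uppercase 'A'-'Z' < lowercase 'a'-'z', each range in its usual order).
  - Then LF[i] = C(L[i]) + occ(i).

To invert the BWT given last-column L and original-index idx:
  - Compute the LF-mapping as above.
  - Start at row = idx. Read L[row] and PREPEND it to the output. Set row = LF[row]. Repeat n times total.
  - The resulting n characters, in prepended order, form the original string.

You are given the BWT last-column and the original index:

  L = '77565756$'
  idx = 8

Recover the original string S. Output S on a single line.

Answer: 76755657$

Derivation:
LF mapping: 6 7 1 4 2 8 3 5 0
Walk LF starting at row 8, prepending L[row]:
  step 1: row=8, L[8]='$', prepend. Next row=LF[8]=0
  step 2: row=0, L[0]='7', prepend. Next row=LF[0]=6
  step 3: row=6, L[6]='5', prepend. Next row=LF[6]=3
  step 4: row=3, L[3]='6', prepend. Next row=LF[3]=4
  step 5: row=4, L[4]='5', prepend. Next row=LF[4]=2
  step 6: row=2, L[2]='5', prepend. Next row=LF[2]=1
  step 7: row=1, L[1]='7', prepend. Next row=LF[1]=7
  step 8: row=7, L[7]='6', prepend. Next row=LF[7]=5
  step 9: row=5, L[5]='7', prepend. Next row=LF[5]=8
Reversed output: 76755657$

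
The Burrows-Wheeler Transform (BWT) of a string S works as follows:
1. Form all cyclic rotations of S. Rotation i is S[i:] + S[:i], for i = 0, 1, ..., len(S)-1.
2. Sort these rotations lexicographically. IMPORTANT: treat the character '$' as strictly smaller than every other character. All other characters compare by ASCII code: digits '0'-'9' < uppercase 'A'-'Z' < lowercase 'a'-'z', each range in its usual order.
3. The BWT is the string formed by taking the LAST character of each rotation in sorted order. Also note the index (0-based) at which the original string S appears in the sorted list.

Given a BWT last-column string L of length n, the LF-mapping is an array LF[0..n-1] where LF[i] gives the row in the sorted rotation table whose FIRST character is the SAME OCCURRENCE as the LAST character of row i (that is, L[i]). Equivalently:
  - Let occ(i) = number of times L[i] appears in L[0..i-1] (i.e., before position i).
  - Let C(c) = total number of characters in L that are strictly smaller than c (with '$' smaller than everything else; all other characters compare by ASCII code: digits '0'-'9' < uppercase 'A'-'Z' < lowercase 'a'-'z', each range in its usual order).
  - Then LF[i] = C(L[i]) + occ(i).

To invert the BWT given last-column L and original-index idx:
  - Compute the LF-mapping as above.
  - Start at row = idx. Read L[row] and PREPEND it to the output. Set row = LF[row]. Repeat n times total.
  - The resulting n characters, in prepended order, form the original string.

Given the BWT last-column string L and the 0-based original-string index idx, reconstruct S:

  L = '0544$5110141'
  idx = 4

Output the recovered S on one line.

LF mapping: 1 10 7 8 0 11 3 4 2 5 9 6
Walk LF starting at row 4, prepending L[row]:
  step 1: row=4, L[4]='$', prepend. Next row=LF[4]=0
  step 2: row=0, L[0]='0', prepend. Next row=LF[0]=1
  step 3: row=1, L[1]='5', prepend. Next row=LF[1]=10
  step 4: row=10, L[10]='4', prepend. Next row=LF[10]=9
  step 5: row=9, L[9]='1', prepend. Next row=LF[9]=5
  step 6: row=5, L[5]='5', prepend. Next row=LF[5]=11
  step 7: row=11, L[11]='1', prepend. Next row=LF[11]=6
  step 8: row=6, L[6]='1', prepend. Next row=LF[6]=3
  step 9: row=3, L[3]='4', prepend. Next row=LF[3]=8
  step 10: row=8, L[8]='0', prepend. Next row=LF[8]=2
  step 11: row=2, L[2]='4', prepend. Next row=LF[2]=7
  step 12: row=7, L[7]='1', prepend. Next row=LF[7]=4
Reversed output: 14041151450$

Answer: 14041151450$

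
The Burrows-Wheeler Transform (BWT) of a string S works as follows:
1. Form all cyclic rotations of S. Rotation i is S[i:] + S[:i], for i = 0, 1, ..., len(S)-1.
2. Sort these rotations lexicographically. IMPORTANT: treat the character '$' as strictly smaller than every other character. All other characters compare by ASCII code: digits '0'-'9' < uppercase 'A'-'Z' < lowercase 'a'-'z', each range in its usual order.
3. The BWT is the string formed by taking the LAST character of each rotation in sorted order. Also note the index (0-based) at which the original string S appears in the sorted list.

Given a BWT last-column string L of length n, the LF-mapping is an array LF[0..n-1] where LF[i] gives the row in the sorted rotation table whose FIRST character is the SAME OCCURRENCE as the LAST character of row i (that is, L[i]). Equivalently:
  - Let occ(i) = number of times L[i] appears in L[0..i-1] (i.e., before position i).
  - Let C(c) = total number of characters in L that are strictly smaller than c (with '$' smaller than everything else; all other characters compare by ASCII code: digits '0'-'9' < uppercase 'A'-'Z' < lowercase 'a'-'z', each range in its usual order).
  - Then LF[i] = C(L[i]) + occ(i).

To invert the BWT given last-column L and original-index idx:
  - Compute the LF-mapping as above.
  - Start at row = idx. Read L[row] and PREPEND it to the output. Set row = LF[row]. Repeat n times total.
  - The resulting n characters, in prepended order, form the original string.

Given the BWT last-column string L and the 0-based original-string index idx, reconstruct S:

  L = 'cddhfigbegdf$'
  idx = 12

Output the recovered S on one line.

Answer: idggefhdbfdc$

Derivation:
LF mapping: 2 3 4 11 7 12 9 1 6 10 5 8 0
Walk LF starting at row 12, prepending L[row]:
  step 1: row=12, L[12]='$', prepend. Next row=LF[12]=0
  step 2: row=0, L[0]='c', prepend. Next row=LF[0]=2
  step 3: row=2, L[2]='d', prepend. Next row=LF[2]=4
  step 4: row=4, L[4]='f', prepend. Next row=LF[4]=7
  step 5: row=7, L[7]='b', prepend. Next row=LF[7]=1
  step 6: row=1, L[1]='d', prepend. Next row=LF[1]=3
  step 7: row=3, L[3]='h', prepend. Next row=LF[3]=11
  step 8: row=11, L[11]='f', prepend. Next row=LF[11]=8
  step 9: row=8, L[8]='e', prepend. Next row=LF[8]=6
  step 10: row=6, L[6]='g', prepend. Next row=LF[6]=9
  step 11: row=9, L[9]='g', prepend. Next row=LF[9]=10
  step 12: row=10, L[10]='d', prepend. Next row=LF[10]=5
  step 13: row=5, L[5]='i', prepend. Next row=LF[5]=12
Reversed output: idggefhdbfdc$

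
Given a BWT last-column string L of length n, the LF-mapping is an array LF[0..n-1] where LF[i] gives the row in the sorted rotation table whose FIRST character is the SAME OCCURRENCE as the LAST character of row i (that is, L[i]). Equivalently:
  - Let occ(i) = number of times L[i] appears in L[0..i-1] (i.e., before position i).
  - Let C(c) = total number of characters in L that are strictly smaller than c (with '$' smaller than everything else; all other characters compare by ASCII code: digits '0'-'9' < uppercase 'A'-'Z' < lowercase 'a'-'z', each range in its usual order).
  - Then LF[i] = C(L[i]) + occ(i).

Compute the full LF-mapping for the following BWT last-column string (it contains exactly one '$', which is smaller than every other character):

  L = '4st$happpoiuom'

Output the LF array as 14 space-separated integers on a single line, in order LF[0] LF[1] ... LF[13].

Answer: 1 11 12 0 3 2 8 9 10 6 4 13 7 5

Derivation:
Char counts: '$':1, '4':1, 'a':1, 'h':1, 'i':1, 'm':1, 'o':2, 'p':3, 's':1, 't':1, 'u':1
C (first-col start): C('$')=0, C('4')=1, C('a')=2, C('h')=3, C('i')=4, C('m')=5, C('o')=6, C('p')=8, C('s')=11, C('t')=12, C('u')=13
L[0]='4': occ=0, LF[0]=C('4')+0=1+0=1
L[1]='s': occ=0, LF[1]=C('s')+0=11+0=11
L[2]='t': occ=0, LF[2]=C('t')+0=12+0=12
L[3]='$': occ=0, LF[3]=C('$')+0=0+0=0
L[4]='h': occ=0, LF[4]=C('h')+0=3+0=3
L[5]='a': occ=0, LF[5]=C('a')+0=2+0=2
L[6]='p': occ=0, LF[6]=C('p')+0=8+0=8
L[7]='p': occ=1, LF[7]=C('p')+1=8+1=9
L[8]='p': occ=2, LF[8]=C('p')+2=8+2=10
L[9]='o': occ=0, LF[9]=C('o')+0=6+0=6
L[10]='i': occ=0, LF[10]=C('i')+0=4+0=4
L[11]='u': occ=0, LF[11]=C('u')+0=13+0=13
L[12]='o': occ=1, LF[12]=C('o')+1=6+1=7
L[13]='m': occ=0, LF[13]=C('m')+0=5+0=5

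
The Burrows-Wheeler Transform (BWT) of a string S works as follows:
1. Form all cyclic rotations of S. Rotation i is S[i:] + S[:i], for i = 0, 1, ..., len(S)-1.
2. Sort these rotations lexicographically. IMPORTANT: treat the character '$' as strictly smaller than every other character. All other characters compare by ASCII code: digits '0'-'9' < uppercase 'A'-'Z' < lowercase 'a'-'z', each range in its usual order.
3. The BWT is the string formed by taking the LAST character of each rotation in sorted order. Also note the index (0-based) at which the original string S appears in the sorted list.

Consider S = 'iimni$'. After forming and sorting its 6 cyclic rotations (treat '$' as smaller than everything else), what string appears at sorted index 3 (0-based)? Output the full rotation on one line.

All 6 rotations (rotation i = S[i:]+S[:i]):
  rot[0] = iimni$
  rot[1] = imni$i
  rot[2] = mni$ii
  rot[3] = ni$iim
  rot[4] = i$iimn
  rot[5] = $iimni
Sorted (with $ < everything):
  sorted[0] = $iimni
  sorted[1] = i$iimn
  sorted[2] = iimni$
  sorted[3] = imni$i
  sorted[4] = mni$ii
  sorted[5] = ni$iim
sorted[3] = imni$i

Answer: imni$i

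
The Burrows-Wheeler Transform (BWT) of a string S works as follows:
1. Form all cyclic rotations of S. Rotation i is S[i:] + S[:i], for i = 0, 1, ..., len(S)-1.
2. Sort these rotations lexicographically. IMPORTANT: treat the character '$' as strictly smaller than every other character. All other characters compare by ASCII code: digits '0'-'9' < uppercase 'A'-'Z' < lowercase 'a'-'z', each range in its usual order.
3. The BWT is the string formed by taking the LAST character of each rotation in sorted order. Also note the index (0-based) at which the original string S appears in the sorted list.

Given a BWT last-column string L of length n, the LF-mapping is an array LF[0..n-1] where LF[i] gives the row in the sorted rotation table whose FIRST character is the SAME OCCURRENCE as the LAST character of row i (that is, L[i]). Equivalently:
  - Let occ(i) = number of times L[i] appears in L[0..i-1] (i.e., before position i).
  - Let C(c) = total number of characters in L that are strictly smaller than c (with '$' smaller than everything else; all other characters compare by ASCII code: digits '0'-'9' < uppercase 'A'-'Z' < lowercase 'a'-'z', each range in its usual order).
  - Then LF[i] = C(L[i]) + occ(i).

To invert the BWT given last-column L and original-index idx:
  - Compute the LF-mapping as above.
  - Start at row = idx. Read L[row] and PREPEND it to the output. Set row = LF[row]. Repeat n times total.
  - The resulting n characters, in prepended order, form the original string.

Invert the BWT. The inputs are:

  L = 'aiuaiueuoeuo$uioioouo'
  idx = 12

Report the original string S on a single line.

Answer: ouiouuouoouaeieoiuia$

Derivation:
LF mapping: 1 5 15 2 6 16 3 17 9 4 18 10 0 19 7 11 8 12 13 20 14
Walk LF starting at row 12, prepending L[row]:
  step 1: row=12, L[12]='$', prepend. Next row=LF[12]=0
  step 2: row=0, L[0]='a', prepend. Next row=LF[0]=1
  step 3: row=1, L[1]='i', prepend. Next row=LF[1]=5
  step 4: row=5, L[5]='u', prepend. Next row=LF[5]=16
  step 5: row=16, L[16]='i', prepend. Next row=LF[16]=8
  step 6: row=8, L[8]='o', prepend. Next row=LF[8]=9
  step 7: row=9, L[9]='e', prepend. Next row=LF[9]=4
  step 8: row=4, L[4]='i', prepend. Next row=LF[4]=6
  step 9: row=6, L[6]='e', prepend. Next row=LF[6]=3
  step 10: row=3, L[3]='a', prepend. Next row=LF[3]=2
  step 11: row=2, L[2]='u', prepend. Next row=LF[2]=15
  step 12: row=15, L[15]='o', prepend. Next row=LF[15]=11
  step 13: row=11, L[11]='o', prepend. Next row=LF[11]=10
  step 14: row=10, L[10]='u', prepend. Next row=LF[10]=18
  step 15: row=18, L[18]='o', prepend. Next row=LF[18]=13
  step 16: row=13, L[13]='u', prepend. Next row=LF[13]=19
  step 17: row=19, L[19]='u', prepend. Next row=LF[19]=20
  step 18: row=20, L[20]='o', prepend. Next row=LF[20]=14
  step 19: row=14, L[14]='i', prepend. Next row=LF[14]=7
  step 20: row=7, L[7]='u', prepend. Next row=LF[7]=17
  step 21: row=17, L[17]='o', prepend. Next row=LF[17]=12
Reversed output: ouiouuouoouaeieoiuia$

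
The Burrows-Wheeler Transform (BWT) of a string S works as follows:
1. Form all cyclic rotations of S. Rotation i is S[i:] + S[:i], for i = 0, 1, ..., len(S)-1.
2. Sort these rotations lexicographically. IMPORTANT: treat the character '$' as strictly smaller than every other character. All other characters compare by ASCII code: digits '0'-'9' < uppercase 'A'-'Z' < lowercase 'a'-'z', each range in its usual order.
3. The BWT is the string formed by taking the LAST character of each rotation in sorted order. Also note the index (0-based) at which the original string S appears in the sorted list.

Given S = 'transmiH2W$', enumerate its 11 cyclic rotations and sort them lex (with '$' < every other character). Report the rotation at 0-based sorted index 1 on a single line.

Answer: 2W$transmiH

Derivation:
All 11 rotations (rotation i = S[i:]+S[:i]):
  rot[0] = transmiH2W$
  rot[1] = ransmiH2W$t
  rot[2] = ansmiH2W$tr
  rot[3] = nsmiH2W$tra
  rot[4] = smiH2W$tran
  rot[5] = miH2W$trans
  rot[6] = iH2W$transm
  rot[7] = H2W$transmi
  rot[8] = 2W$transmiH
  rot[9] = W$transmiH2
  rot[10] = $transmiH2W
Sorted (with $ < everything):
  sorted[0] = $transmiH2W
  sorted[1] = 2W$transmiH
  sorted[2] = H2W$transmi
  sorted[3] = W$transmiH2
  sorted[4] = ansmiH2W$tr
  sorted[5] = iH2W$transm
  sorted[6] = miH2W$trans
  sorted[7] = nsmiH2W$tra
  sorted[8] = ransmiH2W$t
  sorted[9] = smiH2W$tran
  sorted[10] = transmiH2W$
sorted[1] = 2W$transmiH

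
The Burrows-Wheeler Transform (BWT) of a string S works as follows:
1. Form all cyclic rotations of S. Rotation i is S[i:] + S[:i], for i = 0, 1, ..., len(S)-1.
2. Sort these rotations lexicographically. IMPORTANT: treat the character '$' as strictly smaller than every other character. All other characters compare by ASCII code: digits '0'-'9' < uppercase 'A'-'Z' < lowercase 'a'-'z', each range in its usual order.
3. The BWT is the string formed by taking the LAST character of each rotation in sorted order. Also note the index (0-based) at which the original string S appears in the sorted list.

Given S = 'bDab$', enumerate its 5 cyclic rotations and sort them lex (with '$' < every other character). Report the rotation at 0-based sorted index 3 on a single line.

All 5 rotations (rotation i = S[i:]+S[:i]):
  rot[0] = bDab$
  rot[1] = Dab$b
  rot[2] = ab$bD
  rot[3] = b$bDa
  rot[4] = $bDab
Sorted (with $ < everything):
  sorted[0] = $bDab
  sorted[1] = Dab$b
  sorted[2] = ab$bD
  sorted[3] = b$bDa
  sorted[4] = bDab$
sorted[3] = b$bDa

Answer: b$bDa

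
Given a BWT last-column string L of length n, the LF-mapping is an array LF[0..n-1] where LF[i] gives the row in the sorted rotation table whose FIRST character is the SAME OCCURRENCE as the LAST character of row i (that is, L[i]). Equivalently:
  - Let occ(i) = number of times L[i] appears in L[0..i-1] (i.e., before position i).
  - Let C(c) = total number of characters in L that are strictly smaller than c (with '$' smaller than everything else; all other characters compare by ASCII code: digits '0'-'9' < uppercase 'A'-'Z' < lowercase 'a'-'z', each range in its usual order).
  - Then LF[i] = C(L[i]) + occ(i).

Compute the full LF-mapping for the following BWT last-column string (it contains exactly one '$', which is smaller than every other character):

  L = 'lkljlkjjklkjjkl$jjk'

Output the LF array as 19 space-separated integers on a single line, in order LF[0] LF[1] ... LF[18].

Answer: 14 8 15 1 16 9 2 3 10 17 11 4 5 12 18 0 6 7 13

Derivation:
Char counts: '$':1, 'j':7, 'k':6, 'l':5
C (first-col start): C('$')=0, C('j')=1, C('k')=8, C('l')=14
L[0]='l': occ=0, LF[0]=C('l')+0=14+0=14
L[1]='k': occ=0, LF[1]=C('k')+0=8+0=8
L[2]='l': occ=1, LF[2]=C('l')+1=14+1=15
L[3]='j': occ=0, LF[3]=C('j')+0=1+0=1
L[4]='l': occ=2, LF[4]=C('l')+2=14+2=16
L[5]='k': occ=1, LF[5]=C('k')+1=8+1=9
L[6]='j': occ=1, LF[6]=C('j')+1=1+1=2
L[7]='j': occ=2, LF[7]=C('j')+2=1+2=3
L[8]='k': occ=2, LF[8]=C('k')+2=8+2=10
L[9]='l': occ=3, LF[9]=C('l')+3=14+3=17
L[10]='k': occ=3, LF[10]=C('k')+3=8+3=11
L[11]='j': occ=3, LF[11]=C('j')+3=1+3=4
L[12]='j': occ=4, LF[12]=C('j')+4=1+4=5
L[13]='k': occ=4, LF[13]=C('k')+4=8+4=12
L[14]='l': occ=4, LF[14]=C('l')+4=14+4=18
L[15]='$': occ=0, LF[15]=C('$')+0=0+0=0
L[16]='j': occ=5, LF[16]=C('j')+5=1+5=6
L[17]='j': occ=6, LF[17]=C('j')+6=1+6=7
L[18]='k': occ=5, LF[18]=C('k')+5=8+5=13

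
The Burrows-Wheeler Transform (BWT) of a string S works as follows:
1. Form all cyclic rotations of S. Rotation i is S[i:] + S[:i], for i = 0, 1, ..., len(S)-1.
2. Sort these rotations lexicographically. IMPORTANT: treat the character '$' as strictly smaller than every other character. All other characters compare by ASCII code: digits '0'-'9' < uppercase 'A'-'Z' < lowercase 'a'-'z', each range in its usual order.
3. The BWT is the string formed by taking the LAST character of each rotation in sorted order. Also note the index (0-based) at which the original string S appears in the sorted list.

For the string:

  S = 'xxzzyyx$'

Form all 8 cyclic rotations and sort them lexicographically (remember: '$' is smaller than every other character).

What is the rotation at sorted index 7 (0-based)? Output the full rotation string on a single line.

All 8 rotations (rotation i = S[i:]+S[:i]):
  rot[0] = xxzzyyx$
  rot[1] = xzzyyx$x
  rot[2] = zzyyx$xx
  rot[3] = zyyx$xxz
  rot[4] = yyx$xxzz
  rot[5] = yx$xxzzy
  rot[6] = x$xxzzyy
  rot[7] = $xxzzyyx
Sorted (with $ < everything):
  sorted[0] = $xxzzyyx
  sorted[1] = x$xxzzyy
  sorted[2] = xxzzyyx$
  sorted[3] = xzzyyx$x
  sorted[4] = yx$xxzzy
  sorted[5] = yyx$xxzz
  sorted[6] = zyyx$xxz
  sorted[7] = zzyyx$xx
sorted[7] = zzyyx$xx

Answer: zzyyx$xx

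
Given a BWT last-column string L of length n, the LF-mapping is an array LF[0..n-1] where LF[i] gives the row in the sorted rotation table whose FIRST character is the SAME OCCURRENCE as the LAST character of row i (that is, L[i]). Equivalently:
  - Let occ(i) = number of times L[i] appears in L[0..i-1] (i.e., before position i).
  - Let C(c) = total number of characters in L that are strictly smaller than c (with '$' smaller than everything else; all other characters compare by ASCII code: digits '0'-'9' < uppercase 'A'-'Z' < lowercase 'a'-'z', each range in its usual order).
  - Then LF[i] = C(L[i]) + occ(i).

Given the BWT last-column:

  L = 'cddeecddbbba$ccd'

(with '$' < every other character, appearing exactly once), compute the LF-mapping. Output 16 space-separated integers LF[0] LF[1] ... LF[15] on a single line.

Char counts: '$':1, 'a':1, 'b':3, 'c':4, 'd':5, 'e':2
C (first-col start): C('$')=0, C('a')=1, C('b')=2, C('c')=5, C('d')=9, C('e')=14
L[0]='c': occ=0, LF[0]=C('c')+0=5+0=5
L[1]='d': occ=0, LF[1]=C('d')+0=9+0=9
L[2]='d': occ=1, LF[2]=C('d')+1=9+1=10
L[3]='e': occ=0, LF[3]=C('e')+0=14+0=14
L[4]='e': occ=1, LF[4]=C('e')+1=14+1=15
L[5]='c': occ=1, LF[5]=C('c')+1=5+1=6
L[6]='d': occ=2, LF[6]=C('d')+2=9+2=11
L[7]='d': occ=3, LF[7]=C('d')+3=9+3=12
L[8]='b': occ=0, LF[8]=C('b')+0=2+0=2
L[9]='b': occ=1, LF[9]=C('b')+1=2+1=3
L[10]='b': occ=2, LF[10]=C('b')+2=2+2=4
L[11]='a': occ=0, LF[11]=C('a')+0=1+0=1
L[12]='$': occ=0, LF[12]=C('$')+0=0+0=0
L[13]='c': occ=2, LF[13]=C('c')+2=5+2=7
L[14]='c': occ=3, LF[14]=C('c')+3=5+3=8
L[15]='d': occ=4, LF[15]=C('d')+4=9+4=13

Answer: 5 9 10 14 15 6 11 12 2 3 4 1 0 7 8 13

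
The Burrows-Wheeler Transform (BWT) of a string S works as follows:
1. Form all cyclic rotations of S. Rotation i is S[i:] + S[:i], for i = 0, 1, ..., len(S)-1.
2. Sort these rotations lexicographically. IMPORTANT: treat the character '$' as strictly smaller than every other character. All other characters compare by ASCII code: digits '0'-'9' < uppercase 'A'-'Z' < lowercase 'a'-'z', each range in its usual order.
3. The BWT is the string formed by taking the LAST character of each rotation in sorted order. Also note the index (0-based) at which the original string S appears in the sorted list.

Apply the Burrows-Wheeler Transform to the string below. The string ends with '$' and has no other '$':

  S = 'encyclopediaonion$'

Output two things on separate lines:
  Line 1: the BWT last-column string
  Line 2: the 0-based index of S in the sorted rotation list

Answer: niynep$dncoeoialoc
6

Derivation:
All 18 rotations (rotation i = S[i:]+S[:i]):
  rot[0] = encyclopediaonion$
  rot[1] = ncyclopediaonion$e
  rot[2] = cyclopediaonion$en
  rot[3] = yclopediaonion$enc
  rot[4] = clopediaonion$ency
  rot[5] = lopediaonion$encyc
  rot[6] = opediaonion$encycl
  rot[7] = pediaonion$encyclo
  rot[8] = ediaonion$encyclop
  rot[9] = diaonion$encyclope
  rot[10] = iaonion$encycloped
  rot[11] = aonion$encyclopedi
  rot[12] = onion$encyclopedia
  rot[13] = nion$encyclopediao
  rot[14] = ion$encyclopediaon
  rot[15] = on$encyclopediaoni
  rot[16] = n$encyclopediaonio
  rot[17] = $encyclopediaonion
Sorted (with $ < everything):
  sorted[0] = $encyclopediaonion  (last char: 'n')
  sorted[1] = aonion$encyclopedi  (last char: 'i')
  sorted[2] = clopediaonion$ency  (last char: 'y')
  sorted[3] = cyclopediaonion$en  (last char: 'n')
  sorted[4] = diaonion$encyclope  (last char: 'e')
  sorted[5] = ediaonion$encyclop  (last char: 'p')
  sorted[6] = encyclopediaonion$  (last char: '$')
  sorted[7] = iaonion$encycloped  (last char: 'd')
  sorted[8] = ion$encyclopediaon  (last char: 'n')
  sorted[9] = lopediaonion$encyc  (last char: 'c')
  sorted[10] = n$encyclopediaonio  (last char: 'o')
  sorted[11] = ncyclopediaonion$e  (last char: 'e')
  sorted[12] = nion$encyclopediao  (last char: 'o')
  sorted[13] = on$encyclopediaoni  (last char: 'i')
  sorted[14] = onion$encyclopedia  (last char: 'a')
  sorted[15] = opediaonion$encycl  (last char: 'l')
  sorted[16] = pediaonion$encyclo  (last char: 'o')
  sorted[17] = yclopediaonion$enc  (last char: 'c')
Last column: niynep$dncoeoialoc
Original string S is at sorted index 6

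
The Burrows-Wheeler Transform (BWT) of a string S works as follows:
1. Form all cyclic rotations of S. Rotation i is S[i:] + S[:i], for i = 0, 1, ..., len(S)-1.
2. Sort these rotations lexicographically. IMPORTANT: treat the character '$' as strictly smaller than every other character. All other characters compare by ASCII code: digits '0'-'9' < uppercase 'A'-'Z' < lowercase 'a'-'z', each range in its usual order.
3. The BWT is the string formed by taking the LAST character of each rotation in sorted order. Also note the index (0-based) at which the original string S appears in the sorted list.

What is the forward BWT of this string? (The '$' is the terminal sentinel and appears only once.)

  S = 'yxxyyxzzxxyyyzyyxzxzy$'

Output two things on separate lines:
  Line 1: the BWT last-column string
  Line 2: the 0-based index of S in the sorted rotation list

All 22 rotations (rotation i = S[i:]+S[:i]):
  rot[0] = yxxyyxzzxxyyyzyyxzxzy$
  rot[1] = xxyyxzzxxyyyzyyxzxzy$y
  rot[2] = xyyxzzxxyyyzyyxzxzy$yx
  rot[3] = yyxzzxxyyyzyyxzxzy$yxx
  rot[4] = yxzzxxyyyzyyxzxzy$yxxy
  rot[5] = xzzxxyyyzyyxzxzy$yxxyy
  rot[6] = zzxxyyyzyyxzxzy$yxxyyx
  rot[7] = zxxyyyzyyxzxzy$yxxyyxz
  rot[8] = xxyyyzyyxzxzy$yxxyyxzz
  rot[9] = xyyyzyyxzxzy$yxxyyxzzx
  rot[10] = yyyzyyxzxzy$yxxyyxzzxx
  rot[11] = yyzyyxzxzy$yxxyyxzzxxy
  rot[12] = yzyyxzxzy$yxxyyxzzxxyy
  rot[13] = zyyxzxzy$yxxyyxzzxxyyy
  rot[14] = yyxzxzy$yxxyyxzzxxyyyz
  rot[15] = yxzxzy$yxxyyxzzxxyyyzy
  rot[16] = xzxzy$yxxyyxzzxxyyyzyy
  rot[17] = zxzy$yxxyyxzzxxyyyzyyx
  rot[18] = xzy$yxxyyxzzxxyyyzyyxz
  rot[19] = zy$yxxyyxzzxxyyyzyyxzx
  rot[20] = y$yxxyyxzzxxyyyzyyxzxz
  rot[21] = $yxxyyxzzxxyyyzyyxzxzy
Sorted (with $ < everything):
  sorted[0] = $yxxyyxzzxxyyyzyyxzxzy  (last char: 'y')
  sorted[1] = xxyyxzzxxyyyzyyxzxzy$y  (last char: 'y')
  sorted[2] = xxyyyzyyxzxzy$yxxyyxzz  (last char: 'z')
  sorted[3] = xyyxzzxxyyyzyyxzxzy$yx  (last char: 'x')
  sorted[4] = xyyyzyyxzxzy$yxxyyxzzx  (last char: 'x')
  sorted[5] = xzxzy$yxxyyxzzxxyyyzyy  (last char: 'y')
  sorted[6] = xzy$yxxyyxzzxxyyyzyyxz  (last char: 'z')
  sorted[7] = xzzxxyyyzyyxzxzy$yxxyy  (last char: 'y')
  sorted[8] = y$yxxyyxzzxxyyyzyyxzxz  (last char: 'z')
  sorted[9] = yxxyyxzzxxyyyzyyxzxzy$  (last char: '$')
  sorted[10] = yxzxzy$yxxyyxzzxxyyyzy  (last char: 'y')
  sorted[11] = yxzzxxyyyzyyxzxzy$yxxy  (last char: 'y')
  sorted[12] = yyxzxzy$yxxyyxzzxxyyyz  (last char: 'z')
  sorted[13] = yyxzzxxyyyzyyxzxzy$yxx  (last char: 'x')
  sorted[14] = yyyzyyxzxzy$yxxyyxzzxx  (last char: 'x')
  sorted[15] = yyzyyxzxzy$yxxyyxzzxxy  (last char: 'y')
  sorted[16] = yzyyxzxzy$yxxyyxzzxxyy  (last char: 'y')
  sorted[17] = zxxyyyzyyxzxzy$yxxyyxz  (last char: 'z')
  sorted[18] = zxzy$yxxyyxzzxxyyyzyyx  (last char: 'x')
  sorted[19] = zy$yxxyyxzzxxyyyzyyxzx  (last char: 'x')
  sorted[20] = zyyxzxzy$yxxyyxzzxxyyy  (last char: 'y')
  sorted[21] = zzxxyyyzyyxzxzy$yxxyyx  (last char: 'x')
Last column: yyzxxyzyz$yyzxxyyzxxyx
Original string S is at sorted index 9

Answer: yyzxxyzyz$yyzxxyyzxxyx
9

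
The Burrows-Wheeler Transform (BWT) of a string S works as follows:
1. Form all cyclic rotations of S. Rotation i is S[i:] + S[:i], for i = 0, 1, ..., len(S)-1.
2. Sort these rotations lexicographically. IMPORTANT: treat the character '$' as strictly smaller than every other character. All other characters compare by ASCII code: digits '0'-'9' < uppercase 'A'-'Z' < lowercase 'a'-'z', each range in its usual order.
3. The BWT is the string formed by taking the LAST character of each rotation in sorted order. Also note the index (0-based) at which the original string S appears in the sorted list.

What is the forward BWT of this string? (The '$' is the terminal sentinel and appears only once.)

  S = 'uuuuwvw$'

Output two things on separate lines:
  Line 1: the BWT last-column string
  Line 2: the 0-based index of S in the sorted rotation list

Answer: w$uuuwvu
1

Derivation:
All 8 rotations (rotation i = S[i:]+S[:i]):
  rot[0] = uuuuwvw$
  rot[1] = uuuwvw$u
  rot[2] = uuwvw$uu
  rot[3] = uwvw$uuu
  rot[4] = wvw$uuuu
  rot[5] = vw$uuuuw
  rot[6] = w$uuuuwv
  rot[7] = $uuuuwvw
Sorted (with $ < everything):
  sorted[0] = $uuuuwvw  (last char: 'w')
  sorted[1] = uuuuwvw$  (last char: '$')
  sorted[2] = uuuwvw$u  (last char: 'u')
  sorted[3] = uuwvw$uu  (last char: 'u')
  sorted[4] = uwvw$uuu  (last char: 'u')
  sorted[5] = vw$uuuuw  (last char: 'w')
  sorted[6] = w$uuuuwv  (last char: 'v')
  sorted[7] = wvw$uuuu  (last char: 'u')
Last column: w$uuuwvu
Original string S is at sorted index 1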